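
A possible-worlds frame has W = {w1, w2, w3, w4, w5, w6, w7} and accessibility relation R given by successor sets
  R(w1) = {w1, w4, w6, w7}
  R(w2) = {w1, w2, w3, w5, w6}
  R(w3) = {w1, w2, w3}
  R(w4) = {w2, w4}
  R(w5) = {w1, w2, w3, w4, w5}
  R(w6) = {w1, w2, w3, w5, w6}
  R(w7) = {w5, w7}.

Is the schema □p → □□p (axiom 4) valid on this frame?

No

The schema 4 characterises exactly the transitive frames.
Transitive: no — w1 R w4 and w4 R w2, but not w1 R w2.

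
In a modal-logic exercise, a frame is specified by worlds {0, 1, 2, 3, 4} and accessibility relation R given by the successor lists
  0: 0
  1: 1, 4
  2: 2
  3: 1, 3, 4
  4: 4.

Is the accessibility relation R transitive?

Yes

Transitive: yes — every two-step R-path is closed by a direct edge.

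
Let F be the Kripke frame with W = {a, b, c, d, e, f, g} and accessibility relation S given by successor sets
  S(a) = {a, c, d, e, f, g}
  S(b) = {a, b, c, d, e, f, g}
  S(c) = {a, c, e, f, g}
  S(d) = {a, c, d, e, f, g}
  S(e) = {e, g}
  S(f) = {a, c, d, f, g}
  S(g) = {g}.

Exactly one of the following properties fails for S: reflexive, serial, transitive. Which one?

transitive

Reflexive: yes — every world is S-related to itself.
Serial: yes — every world has a successor (e.g. a S a).
Transitive: no — c S a and a S d, but not c S d.
Only transitive fails.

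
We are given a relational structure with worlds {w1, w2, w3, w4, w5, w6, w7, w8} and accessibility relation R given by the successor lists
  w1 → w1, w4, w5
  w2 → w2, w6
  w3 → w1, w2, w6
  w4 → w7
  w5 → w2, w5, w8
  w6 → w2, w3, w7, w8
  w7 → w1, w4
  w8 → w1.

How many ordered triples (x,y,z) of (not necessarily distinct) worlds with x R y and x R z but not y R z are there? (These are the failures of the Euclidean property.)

33

Enumerating: (w1,w4,w1), (w1,w4,w4), (w1,w4,w5), (w1,w5,w1), (w1,w5,w4), (w2,w6,w6), (w3,w1,w2), (w3,w1,w6), (w3,w2,w1), (w3,w6,w1), (w3,w6,w6), (w4,w7,w7), … and 21 more.
Total: 33.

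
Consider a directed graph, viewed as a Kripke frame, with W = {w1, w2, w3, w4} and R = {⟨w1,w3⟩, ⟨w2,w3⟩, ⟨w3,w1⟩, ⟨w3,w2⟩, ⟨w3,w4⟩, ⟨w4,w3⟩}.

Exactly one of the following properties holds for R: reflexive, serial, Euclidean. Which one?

serial

Reflexive: no — w1 is not related to itself.
Serial: yes — every world has a successor (e.g. w1 R w3).
Euclidean: no — w3 R w1 and w3 R w2, but not w1 R w2.
Only serial holds.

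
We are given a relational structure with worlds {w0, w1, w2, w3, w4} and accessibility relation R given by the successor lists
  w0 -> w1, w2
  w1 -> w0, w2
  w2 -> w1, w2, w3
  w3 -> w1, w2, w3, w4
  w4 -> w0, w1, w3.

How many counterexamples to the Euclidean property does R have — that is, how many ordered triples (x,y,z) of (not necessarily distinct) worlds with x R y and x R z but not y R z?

16

Enumerating: (w0,w1,w1), (w1,w0,w0), (w1,w2,w0), (w2,w1,w1), (w2,w1,w3), (w3,w1,w1), (w3,w1,w3), (w3,w1,w4), (w3,w2,w4), (w3,w4,w2), (w3,w4,w4), (w4,w0,w0), (w4,w0,w3), (w4,w1,w1), (w4,w1,w3), (w4,w3,w0).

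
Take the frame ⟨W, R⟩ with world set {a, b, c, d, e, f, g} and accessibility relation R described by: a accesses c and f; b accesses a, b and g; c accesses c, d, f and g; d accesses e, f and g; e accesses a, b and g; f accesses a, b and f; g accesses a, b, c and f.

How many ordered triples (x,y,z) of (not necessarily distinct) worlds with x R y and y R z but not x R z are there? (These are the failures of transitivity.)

29

Enumerating: (a,c,d), (a,c,g), (a,f,a), (a,f,b), (b,a,c), (b,a,f), (b,g,c), (b,g,f), (c,d,e), (c,f,a), (c,f,b), (c,g,a), … and 17 more.
Total: 29.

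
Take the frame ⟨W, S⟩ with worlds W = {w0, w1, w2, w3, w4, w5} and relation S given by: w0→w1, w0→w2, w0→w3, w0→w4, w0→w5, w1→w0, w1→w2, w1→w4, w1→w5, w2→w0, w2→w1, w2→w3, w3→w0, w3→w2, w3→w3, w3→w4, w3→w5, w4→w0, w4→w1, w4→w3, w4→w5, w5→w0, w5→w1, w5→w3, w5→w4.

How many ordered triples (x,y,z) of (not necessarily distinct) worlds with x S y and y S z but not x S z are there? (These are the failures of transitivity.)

Enumerating: (w0,w1,w0), (w0,w2,w0), (w0,w3,w0), (w0,w4,w0), (w0,w5,w0), (w1,w0,w1), (w1,w0,w3), (w1,w2,w1), (w1,w2,w3), (w1,w4,w1), (w1,w4,w3), (w1,w5,w1), … and 28 more.
Total: 40.

40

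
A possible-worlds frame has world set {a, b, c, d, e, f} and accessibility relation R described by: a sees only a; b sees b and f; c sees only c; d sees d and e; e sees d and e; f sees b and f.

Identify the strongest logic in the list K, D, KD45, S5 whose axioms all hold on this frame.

Serial (axiom D): yes — every world has a successor (e.g. a R a).
Euclidean (axiom 5): yes — any two successors of a common world are R-related.
Transitive (axiom 4): yes — every two-step R-path is closed by a direct edge.
Reflexive (axiom T): yes — every world is R-related to itself.
So F validates K, D, KD45, S5. The strongest is S5.

S5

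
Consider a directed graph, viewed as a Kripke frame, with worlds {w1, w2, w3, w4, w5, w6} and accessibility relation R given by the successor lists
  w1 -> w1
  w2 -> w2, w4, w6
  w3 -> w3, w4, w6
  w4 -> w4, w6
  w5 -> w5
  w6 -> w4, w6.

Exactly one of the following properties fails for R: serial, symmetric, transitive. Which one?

symmetric

Serial: yes — every world has a successor (e.g. w1 R w1).
Symmetric: no — w2 R w4 but not w4 R w2.
Transitive: yes — every two-step R-path is closed by a direct edge.
Only symmetric fails.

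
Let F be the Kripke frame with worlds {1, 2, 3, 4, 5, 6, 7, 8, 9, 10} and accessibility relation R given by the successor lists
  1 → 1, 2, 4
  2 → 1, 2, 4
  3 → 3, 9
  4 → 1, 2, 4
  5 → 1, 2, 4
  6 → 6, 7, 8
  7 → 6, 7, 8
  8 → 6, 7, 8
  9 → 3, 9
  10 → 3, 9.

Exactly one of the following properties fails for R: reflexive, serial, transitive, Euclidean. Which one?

Reflexive: no — 5 is not related to itself.
Serial: yes — every world has a successor (e.g. 1 R 1).
Transitive: yes — every two-step R-path is closed by a direct edge.
Euclidean: yes — any two successors of a common world are R-related.
Only reflexive fails.

reflexive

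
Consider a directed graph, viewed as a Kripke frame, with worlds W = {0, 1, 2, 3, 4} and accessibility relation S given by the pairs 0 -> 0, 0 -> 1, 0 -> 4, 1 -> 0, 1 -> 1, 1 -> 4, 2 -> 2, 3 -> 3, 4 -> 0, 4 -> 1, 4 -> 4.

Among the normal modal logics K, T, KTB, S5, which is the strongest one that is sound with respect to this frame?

S5

Reflexive (axiom T): yes — every world is S-related to itself.
Symmetric (axiom B): yes — every pair in S has its reverse in S.
Euclidean (axiom 5): yes — any two successors of a common world are S-related.
So F validates K, T, KTB, S5. The strongest is S5.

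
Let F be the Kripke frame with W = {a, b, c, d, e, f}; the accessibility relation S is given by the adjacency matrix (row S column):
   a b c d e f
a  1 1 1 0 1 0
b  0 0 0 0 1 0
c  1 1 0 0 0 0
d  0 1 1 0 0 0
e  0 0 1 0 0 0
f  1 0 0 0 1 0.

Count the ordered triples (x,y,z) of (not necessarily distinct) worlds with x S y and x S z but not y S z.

17

Enumerating: (a,b,a), (a,b,b), (a,b,c), (a,c,c), (a,c,e), (a,e,a), (a,e,b), (a,e,e), (b,e,e), (c,b,a), (c,b,b), (d,b,b), (d,b,c), (d,c,c), (e,c,c), (f,e,a), (f,e,e).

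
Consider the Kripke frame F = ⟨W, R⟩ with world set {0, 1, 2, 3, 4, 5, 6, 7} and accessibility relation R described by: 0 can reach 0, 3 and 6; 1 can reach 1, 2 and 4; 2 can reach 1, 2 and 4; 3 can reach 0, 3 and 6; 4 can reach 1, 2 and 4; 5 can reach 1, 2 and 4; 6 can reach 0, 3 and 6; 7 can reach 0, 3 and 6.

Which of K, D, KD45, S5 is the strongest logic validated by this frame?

KD45

Serial (axiom D): yes — every world has a successor (e.g. 0 R 0).
Euclidean (axiom 5): yes — any two successors of a common world are R-related.
Transitive (axiom 4): yes — every two-step R-path is closed by a direct edge.
Reflexive (axiom T): no — 5 is not related to itself.
So F validates K, D, KD45; S5 would additionally require R to be reflexive. The strongest is KD45.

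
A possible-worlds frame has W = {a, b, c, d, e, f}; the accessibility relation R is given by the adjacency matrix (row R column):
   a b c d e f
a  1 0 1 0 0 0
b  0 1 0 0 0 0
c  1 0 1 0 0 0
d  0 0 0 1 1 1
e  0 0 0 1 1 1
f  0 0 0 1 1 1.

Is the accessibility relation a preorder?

Reflexive: yes — every world is R-related to itself.
Transitive: yes — every two-step R-path is closed by a direct edge.
So R is a preorder.

Yes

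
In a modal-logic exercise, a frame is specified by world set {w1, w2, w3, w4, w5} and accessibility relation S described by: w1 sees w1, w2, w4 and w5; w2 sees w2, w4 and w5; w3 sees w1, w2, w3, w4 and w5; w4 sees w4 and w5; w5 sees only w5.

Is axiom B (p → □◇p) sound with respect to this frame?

No

The schema B characterises exactly the symmetric frames.
Symmetric: no — w1 S w2 but not w2 S w1.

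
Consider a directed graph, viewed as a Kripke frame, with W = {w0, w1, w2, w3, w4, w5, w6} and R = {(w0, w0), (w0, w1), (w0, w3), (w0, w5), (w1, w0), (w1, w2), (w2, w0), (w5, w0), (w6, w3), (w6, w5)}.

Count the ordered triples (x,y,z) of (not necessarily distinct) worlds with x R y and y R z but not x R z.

Enumerating: (w0,w1,w2), (w1,w0,w1), (w1,w0,w3), (w1,w0,w5), (w2,w0,w1), (w2,w0,w3), (w2,w0,w5), (w5,w0,w1), (w5,w0,w3), (w5,w0,w5), (w6,w5,w0).

11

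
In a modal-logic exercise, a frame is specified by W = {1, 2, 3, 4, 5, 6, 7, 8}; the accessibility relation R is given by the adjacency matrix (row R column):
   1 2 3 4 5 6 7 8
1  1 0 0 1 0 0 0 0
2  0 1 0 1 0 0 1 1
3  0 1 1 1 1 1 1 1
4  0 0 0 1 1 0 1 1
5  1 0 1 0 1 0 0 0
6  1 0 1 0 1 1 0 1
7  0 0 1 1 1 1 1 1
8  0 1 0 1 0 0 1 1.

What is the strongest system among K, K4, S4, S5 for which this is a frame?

K

Transitive (axiom 4): no — 1 R 4 and 4 R 5, but not 1 R 5.
Reflexive (axiom T): yes — every world is R-related to itself.
Euclidean (axiom 5): no — 3 R 2 and 3 R 5, but not 2 R 5.
So F validates K; K4 would additionally require R to be transitive. The strongest is K.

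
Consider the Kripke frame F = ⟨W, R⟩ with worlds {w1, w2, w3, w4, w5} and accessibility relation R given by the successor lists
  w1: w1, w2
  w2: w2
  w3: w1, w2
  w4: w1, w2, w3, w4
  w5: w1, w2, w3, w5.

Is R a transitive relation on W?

Yes

Transitive: yes — every two-step R-path is closed by a direct edge.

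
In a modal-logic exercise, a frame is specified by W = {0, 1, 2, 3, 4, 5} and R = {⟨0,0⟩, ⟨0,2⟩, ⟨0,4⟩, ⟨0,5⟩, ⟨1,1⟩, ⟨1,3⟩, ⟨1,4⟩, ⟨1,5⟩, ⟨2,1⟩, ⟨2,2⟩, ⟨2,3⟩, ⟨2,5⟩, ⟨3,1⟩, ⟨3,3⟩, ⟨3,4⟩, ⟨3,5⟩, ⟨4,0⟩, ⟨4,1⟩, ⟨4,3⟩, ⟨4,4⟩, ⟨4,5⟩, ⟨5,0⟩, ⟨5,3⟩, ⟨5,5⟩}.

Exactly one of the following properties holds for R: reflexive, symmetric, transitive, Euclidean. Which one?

reflexive

Reflexive: yes — every world is R-related to itself.
Symmetric: no — 0 R 2 but not 2 R 0.
Transitive: no — 0 R 2 and 2 R 1, but not 0 R 1.
Euclidean: no — 0 R 2 and 0 R 4, but not 2 R 4.
Only reflexive holds.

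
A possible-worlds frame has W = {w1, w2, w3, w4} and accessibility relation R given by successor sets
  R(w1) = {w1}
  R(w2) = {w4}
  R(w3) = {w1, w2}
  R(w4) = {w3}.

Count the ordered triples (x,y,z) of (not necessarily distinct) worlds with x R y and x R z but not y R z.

Enumerating: (w2,w4,w4), (w3,w1,w2), (w3,w2,w1), (w3,w2,w2), (w4,w3,w3).

5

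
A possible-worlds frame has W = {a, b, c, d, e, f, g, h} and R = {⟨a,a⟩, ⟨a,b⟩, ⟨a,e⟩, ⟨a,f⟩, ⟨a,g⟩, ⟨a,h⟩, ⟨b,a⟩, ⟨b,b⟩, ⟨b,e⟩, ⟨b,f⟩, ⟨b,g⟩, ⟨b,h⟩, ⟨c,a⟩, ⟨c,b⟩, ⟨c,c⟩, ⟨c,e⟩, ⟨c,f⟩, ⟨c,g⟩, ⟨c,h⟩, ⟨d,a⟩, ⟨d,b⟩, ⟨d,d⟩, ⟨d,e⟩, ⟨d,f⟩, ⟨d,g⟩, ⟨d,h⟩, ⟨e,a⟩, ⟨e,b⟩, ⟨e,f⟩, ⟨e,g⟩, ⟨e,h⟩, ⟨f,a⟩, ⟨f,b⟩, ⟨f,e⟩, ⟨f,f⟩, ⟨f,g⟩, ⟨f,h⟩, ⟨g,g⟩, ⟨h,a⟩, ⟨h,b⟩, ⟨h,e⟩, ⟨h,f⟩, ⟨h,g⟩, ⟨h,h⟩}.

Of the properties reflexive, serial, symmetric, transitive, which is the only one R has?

Reflexive: no — e is not related to itself.
Serial: yes — every world has a successor (e.g. a R a).
Symmetric: no — a R g but not g R a.
Transitive: no — e R a and a R e, but not e R e.
Only serial holds.

serial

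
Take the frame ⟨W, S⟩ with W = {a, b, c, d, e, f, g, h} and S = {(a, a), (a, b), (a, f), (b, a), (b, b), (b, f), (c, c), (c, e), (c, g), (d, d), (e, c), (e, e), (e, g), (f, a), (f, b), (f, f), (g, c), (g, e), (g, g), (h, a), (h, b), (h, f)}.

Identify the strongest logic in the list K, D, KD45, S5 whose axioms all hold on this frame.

Serial (axiom D): yes — every world has a successor (e.g. a S a).
Euclidean (axiom 5): yes — any two successors of a common world are S-related.
Transitive (axiom 4): yes — every two-step S-path is closed by a direct edge.
Reflexive (axiom T): no — h is not related to itself.
So F validates K, D, KD45; S5 would additionally require S to be reflexive. The strongest is KD45.

KD45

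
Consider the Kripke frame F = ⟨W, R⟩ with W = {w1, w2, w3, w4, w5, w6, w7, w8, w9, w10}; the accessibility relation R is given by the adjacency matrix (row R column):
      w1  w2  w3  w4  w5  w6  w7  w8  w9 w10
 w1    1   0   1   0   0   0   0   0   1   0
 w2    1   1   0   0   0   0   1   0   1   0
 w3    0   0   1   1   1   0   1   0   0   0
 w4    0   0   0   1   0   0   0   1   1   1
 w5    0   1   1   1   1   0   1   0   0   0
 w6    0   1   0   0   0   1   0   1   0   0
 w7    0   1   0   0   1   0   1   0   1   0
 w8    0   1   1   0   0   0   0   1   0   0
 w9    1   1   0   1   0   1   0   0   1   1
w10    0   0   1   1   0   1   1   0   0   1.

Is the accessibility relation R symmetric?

Symmetric: no — w1 R w3 but not w3 R w1.

No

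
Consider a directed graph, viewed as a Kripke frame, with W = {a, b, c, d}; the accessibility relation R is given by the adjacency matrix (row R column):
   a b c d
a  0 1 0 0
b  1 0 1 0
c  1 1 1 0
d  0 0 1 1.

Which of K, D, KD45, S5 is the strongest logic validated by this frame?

Serial (axiom D): yes — every world has a successor (e.g. a R b).
Euclidean (axiom 5): no — b R a and b R c, but not a R c.
Transitive (axiom 4): no — a R b and b R c, but not a R c.
Reflexive (axiom T): no — a is not related to itself.
So F validates K, D; KD45 would additionally require R to be Euclidean and transitive. The strongest is D.

D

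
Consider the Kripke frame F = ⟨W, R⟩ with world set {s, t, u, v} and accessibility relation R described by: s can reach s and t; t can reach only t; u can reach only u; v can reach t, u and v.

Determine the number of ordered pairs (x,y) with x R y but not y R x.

3

Enumerating: (s,t), (v,t), (v,u).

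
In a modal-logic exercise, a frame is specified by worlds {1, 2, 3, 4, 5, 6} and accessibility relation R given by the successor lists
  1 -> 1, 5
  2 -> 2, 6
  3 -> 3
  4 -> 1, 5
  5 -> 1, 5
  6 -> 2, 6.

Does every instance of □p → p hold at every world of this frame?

No

The schema T characterises exactly the reflexive frames.
Reflexive: no — 4 is not related to itself.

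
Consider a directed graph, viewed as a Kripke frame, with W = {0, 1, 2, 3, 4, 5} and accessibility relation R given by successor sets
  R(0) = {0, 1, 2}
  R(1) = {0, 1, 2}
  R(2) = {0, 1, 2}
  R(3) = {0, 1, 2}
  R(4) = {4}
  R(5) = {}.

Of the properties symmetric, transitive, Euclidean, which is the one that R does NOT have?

symmetric

Symmetric: no — 3 R 0 but not 0 R 3.
Transitive: yes — every two-step R-path is closed by a direct edge.
Euclidean: yes — any two successors of a common world are R-related.
Only symmetric fails.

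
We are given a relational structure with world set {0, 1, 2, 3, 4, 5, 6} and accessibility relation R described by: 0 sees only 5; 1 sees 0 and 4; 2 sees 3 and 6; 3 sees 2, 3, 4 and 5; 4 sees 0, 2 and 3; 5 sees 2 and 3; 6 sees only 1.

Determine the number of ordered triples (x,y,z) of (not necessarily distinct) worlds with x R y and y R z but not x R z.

Enumerating: (0,5,2), (0,5,3), (1,0,5), (1,4,2), (1,4,3), (2,3,2), (2,3,4), (2,3,5), (2,6,1), (3,2,6), (3,4,0), (4,0,5), … and 8 more.
Total: 20.

20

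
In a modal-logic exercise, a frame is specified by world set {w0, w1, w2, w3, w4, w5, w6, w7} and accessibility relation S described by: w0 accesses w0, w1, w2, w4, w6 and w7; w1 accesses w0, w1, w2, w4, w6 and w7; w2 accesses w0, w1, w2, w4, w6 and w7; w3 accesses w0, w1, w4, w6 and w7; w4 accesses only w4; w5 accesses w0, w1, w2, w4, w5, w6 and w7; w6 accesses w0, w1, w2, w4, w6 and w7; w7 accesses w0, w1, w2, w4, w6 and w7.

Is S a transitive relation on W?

Transitive: no — w3 S w0 and w0 S w2, but not w3 S w2.

No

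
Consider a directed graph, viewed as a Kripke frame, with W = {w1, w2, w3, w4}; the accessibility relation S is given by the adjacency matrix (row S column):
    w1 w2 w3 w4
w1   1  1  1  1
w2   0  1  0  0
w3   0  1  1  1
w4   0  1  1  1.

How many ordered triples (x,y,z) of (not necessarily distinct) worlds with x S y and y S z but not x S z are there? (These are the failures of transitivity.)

0

S is transitive; there are no such tuples.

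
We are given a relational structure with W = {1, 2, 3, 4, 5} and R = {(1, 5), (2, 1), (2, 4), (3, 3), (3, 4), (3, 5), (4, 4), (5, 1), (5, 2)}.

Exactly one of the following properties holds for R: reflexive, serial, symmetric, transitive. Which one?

Reflexive: no — 1 is not related to itself.
Serial: yes — every world has a successor (e.g. 1 R 5).
Symmetric: no — 2 R 1 but not 1 R 2.
Transitive: no — 1 R 5 and 5 R 2, but not 1 R 2.
Only serial holds.

serial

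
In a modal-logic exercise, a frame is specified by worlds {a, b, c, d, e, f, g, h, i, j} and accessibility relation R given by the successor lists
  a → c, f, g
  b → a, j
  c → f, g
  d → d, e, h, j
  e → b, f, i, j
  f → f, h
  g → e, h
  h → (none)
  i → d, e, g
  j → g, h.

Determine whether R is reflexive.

No

Reflexive: no — a is not related to itself.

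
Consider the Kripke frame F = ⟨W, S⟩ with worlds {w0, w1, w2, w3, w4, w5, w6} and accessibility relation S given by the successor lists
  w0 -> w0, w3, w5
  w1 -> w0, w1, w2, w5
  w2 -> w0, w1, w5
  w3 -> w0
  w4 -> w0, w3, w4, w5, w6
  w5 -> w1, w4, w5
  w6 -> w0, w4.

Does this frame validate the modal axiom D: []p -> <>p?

Yes

By correspondence theory, D is valid on a frame iff S is serial.
Serial: yes — every world has a successor (e.g. w0 S w0).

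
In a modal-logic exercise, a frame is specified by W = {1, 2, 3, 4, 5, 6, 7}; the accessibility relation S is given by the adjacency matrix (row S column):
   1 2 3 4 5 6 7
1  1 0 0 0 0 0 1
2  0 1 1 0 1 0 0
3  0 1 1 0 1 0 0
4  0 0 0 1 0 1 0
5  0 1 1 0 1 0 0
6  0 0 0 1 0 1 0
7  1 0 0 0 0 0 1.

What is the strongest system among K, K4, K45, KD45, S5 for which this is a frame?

Transitive (axiom 4): yes — every two-step S-path is closed by a direct edge.
Euclidean (axiom 5): yes — any two successors of a common world are S-related.
Serial (axiom D): yes — every world has a successor (e.g. 1 S 1).
Reflexive (axiom T): yes — every world is S-related to itself.
So F validates K, K4, K45, KD45, S5. The strongest is S5.

S5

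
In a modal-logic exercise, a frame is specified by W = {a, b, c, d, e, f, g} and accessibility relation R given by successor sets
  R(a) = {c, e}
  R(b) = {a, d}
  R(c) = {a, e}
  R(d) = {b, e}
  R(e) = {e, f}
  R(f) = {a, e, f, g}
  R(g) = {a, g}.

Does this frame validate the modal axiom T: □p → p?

No

By correspondence theory, T is valid on a frame iff R is reflexive.
Reflexive: no — a is not related to itself.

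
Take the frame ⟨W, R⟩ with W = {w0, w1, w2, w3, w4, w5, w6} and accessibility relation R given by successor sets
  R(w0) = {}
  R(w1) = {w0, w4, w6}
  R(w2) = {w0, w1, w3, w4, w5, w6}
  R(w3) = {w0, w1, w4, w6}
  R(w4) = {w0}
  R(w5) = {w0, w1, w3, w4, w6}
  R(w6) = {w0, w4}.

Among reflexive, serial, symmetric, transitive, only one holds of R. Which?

Reflexive: no — w0 is not related to itself.
Serial: no — w0 has no R-successor.
Symmetric: no — w1 R w0 but not w0 R w1.
Transitive: yes — every two-step R-path is closed by a direct edge.
Only transitive holds.

transitive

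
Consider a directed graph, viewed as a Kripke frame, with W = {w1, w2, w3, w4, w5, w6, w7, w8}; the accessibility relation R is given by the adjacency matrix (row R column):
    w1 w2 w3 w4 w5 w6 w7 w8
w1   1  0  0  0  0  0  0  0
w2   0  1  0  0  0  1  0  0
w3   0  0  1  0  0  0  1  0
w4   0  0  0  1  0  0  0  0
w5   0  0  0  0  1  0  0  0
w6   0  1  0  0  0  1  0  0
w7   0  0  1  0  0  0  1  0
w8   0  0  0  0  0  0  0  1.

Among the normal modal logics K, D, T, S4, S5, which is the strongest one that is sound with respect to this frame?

Serial (axiom D): yes — every world has a successor (e.g. w1 R w1).
Reflexive (axiom T): yes — every world is R-related to itself.
Transitive (axiom 4): yes — every two-step R-path is closed by a direct edge.
Euclidean (axiom 5): yes — any two successors of a common world are R-related.
So F validates K, D, T, S4, S5. The strongest is S5.

S5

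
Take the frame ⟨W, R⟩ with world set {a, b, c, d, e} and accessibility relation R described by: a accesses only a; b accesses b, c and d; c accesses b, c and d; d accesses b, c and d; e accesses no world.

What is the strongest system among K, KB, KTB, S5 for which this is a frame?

Symmetric (axiom B): yes — every pair in R has its reverse in R.
Reflexive (axiom T): no — e is not related to itself.
Euclidean (axiom 5): yes — any two successors of a common world are R-related.
So F validates K, KB; KTB would additionally require R to be reflexive. The strongest is KB.

KB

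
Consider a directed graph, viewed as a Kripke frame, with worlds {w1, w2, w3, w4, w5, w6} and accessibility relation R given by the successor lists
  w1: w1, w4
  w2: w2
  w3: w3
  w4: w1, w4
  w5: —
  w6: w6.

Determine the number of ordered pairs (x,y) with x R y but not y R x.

0

R is symmetric; there are no such tuples.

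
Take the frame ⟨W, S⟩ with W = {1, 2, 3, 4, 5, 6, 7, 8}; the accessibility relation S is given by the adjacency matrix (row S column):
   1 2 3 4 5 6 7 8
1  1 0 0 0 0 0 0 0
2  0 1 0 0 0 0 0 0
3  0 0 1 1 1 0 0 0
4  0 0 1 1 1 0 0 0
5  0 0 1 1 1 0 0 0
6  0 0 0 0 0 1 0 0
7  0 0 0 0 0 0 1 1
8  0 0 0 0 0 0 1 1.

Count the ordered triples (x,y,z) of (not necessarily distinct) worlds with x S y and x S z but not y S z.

0

S is Euclidean; there are no such tuples.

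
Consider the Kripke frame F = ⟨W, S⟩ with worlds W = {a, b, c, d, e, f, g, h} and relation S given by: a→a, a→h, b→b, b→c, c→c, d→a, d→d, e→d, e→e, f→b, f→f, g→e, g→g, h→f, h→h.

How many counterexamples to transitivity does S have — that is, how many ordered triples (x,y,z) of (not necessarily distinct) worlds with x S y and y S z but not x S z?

Enumerating: (a,h,f), (d,a,h), (e,d,a), (f,b,c), (g,e,d), (h,f,b).

6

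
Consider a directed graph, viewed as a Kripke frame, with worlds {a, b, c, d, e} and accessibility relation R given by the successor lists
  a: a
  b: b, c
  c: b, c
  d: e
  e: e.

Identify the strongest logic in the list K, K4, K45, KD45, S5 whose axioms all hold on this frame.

KD45

Transitive (axiom 4): yes — every two-step R-path is closed by a direct edge.
Euclidean (axiom 5): yes — any two successors of a common world are R-related.
Serial (axiom D): yes — every world has a successor (e.g. a R a).
Reflexive (axiom T): no — d is not related to itself.
So F validates K, K4, K45, KD45; S5 would additionally require R to be reflexive. The strongest is KD45.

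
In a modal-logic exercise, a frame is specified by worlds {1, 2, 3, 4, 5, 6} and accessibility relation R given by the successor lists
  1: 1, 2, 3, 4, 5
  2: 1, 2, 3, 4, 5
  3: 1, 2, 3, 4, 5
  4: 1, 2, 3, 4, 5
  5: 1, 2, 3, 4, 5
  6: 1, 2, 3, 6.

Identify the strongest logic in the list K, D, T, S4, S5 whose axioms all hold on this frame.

T

Serial (axiom D): yes — every world has a successor (e.g. 1 R 1).
Reflexive (axiom T): yes — every world is R-related to itself.
Transitive (axiom 4): no — 6 R 1 and 1 R 4, but not 6 R 4.
Euclidean (axiom 5): no — 6 R 1 and 6 R 6, but not 1 R 6.
So F validates K, D, T; S4 would additionally require R to be transitive. The strongest is T.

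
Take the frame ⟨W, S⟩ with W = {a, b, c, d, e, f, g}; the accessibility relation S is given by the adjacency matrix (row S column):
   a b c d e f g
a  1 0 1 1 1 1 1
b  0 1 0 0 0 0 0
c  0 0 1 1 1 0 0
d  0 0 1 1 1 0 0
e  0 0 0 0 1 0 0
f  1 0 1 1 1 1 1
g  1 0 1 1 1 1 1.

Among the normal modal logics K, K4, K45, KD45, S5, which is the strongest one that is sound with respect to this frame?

Transitive (axiom 4): yes — every two-step S-path is closed by a direct edge.
Euclidean (axiom 5): no — a S c and a S f, but not c S f.
Serial (axiom D): yes — every world has a successor (e.g. a S a).
Reflexive (axiom T): yes — every world is S-related to itself.
So F validates K, K4; K45 would additionally require S to be Euclidean. The strongest is K4.

K4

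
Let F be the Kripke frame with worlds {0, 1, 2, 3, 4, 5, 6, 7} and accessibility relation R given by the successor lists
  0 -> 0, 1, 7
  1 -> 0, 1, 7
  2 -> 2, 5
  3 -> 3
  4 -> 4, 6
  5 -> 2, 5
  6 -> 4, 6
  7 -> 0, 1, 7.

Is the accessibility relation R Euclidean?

Euclidean: yes — any two successors of a common world are R-related.

Yes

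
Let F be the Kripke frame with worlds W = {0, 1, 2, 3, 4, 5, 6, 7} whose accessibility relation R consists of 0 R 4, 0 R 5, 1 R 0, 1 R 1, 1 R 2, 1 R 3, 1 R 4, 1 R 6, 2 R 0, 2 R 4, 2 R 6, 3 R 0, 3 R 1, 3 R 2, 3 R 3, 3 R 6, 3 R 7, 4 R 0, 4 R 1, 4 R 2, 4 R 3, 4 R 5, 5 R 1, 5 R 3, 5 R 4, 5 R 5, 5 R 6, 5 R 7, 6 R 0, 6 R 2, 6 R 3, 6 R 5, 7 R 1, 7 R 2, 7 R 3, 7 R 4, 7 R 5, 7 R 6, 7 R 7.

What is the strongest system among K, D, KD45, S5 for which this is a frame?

Serial (axiom D): yes — every world has a successor (e.g. 0 R 4).
Euclidean (axiom 5): no — 1 R 0 and 1 R 2, but not 0 R 2.
Transitive (axiom 4): no — 0 R 4 and 4 R 1, but not 0 R 1.
Reflexive (axiom T): no — 0 is not related to itself.
So F validates K, D; KD45 would additionally require R to be Euclidean and transitive. The strongest is D.

D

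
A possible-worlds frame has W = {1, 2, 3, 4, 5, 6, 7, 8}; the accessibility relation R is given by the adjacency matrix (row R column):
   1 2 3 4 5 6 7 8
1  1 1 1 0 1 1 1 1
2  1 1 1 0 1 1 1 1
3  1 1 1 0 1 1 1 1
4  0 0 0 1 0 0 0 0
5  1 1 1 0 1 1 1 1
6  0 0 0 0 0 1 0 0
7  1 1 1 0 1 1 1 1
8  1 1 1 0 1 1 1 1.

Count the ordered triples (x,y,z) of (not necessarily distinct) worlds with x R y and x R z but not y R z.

36

Enumerating: (1,6,1), (1,6,2), (1,6,3), (1,6,5), (1,6,7), (1,6,8), (2,6,1), (2,6,2), (2,6,3), (2,6,5), (2,6,7), (2,6,8), … and 24 more.
Total: 36.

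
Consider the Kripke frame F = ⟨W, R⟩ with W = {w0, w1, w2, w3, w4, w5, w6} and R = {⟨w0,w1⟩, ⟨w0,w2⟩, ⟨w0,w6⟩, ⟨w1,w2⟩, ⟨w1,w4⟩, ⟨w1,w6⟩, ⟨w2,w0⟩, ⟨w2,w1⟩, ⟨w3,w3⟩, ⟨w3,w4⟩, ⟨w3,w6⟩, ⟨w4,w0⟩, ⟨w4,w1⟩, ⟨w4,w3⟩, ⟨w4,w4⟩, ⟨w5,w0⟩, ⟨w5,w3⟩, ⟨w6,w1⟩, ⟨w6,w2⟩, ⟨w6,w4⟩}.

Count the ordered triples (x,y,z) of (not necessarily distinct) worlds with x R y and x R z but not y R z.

Enumerating: (w0,w1,w1), (w0,w2,w2), (w0,w2,w6), (w0,w6,w6), (w1,w2,w2), (w1,w2,w4), (w1,w2,w6), (w1,w4,w2), (w1,w4,w6), (w1,w6,w6), (w2,w0,w0), (w2,w1,w0), … and 19 more.
Total: 31.

31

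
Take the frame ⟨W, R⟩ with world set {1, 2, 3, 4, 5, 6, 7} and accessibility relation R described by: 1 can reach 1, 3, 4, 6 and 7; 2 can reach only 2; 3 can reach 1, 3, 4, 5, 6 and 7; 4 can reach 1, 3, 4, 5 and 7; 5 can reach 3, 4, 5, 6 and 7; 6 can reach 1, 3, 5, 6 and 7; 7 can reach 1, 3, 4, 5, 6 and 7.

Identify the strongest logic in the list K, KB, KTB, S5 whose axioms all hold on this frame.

KTB

Symmetric (axiom B): yes — every pair in R has its reverse in R.
Reflexive (axiom T): yes — every world is R-related to itself.
Euclidean (axiom 5): no — 1 R 4 and 1 R 6, but not 4 R 6.
So F validates K, KB, KTB; S5 would additionally require R to be Euclidean. The strongest is KTB.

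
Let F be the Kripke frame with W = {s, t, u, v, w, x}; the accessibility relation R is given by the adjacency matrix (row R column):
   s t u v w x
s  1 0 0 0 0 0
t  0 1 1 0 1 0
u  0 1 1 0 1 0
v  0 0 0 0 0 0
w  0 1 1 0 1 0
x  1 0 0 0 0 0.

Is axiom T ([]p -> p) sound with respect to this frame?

The schema T characterises exactly the reflexive frames.
Reflexive: no — v is not related to itself.

No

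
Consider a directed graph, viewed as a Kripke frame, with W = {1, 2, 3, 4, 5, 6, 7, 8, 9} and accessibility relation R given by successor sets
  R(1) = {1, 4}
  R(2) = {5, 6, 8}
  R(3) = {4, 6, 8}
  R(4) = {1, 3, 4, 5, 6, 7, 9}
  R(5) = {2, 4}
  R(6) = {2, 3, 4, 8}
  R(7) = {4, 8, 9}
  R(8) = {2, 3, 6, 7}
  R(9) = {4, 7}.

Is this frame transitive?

No

Transitive: no — 1 R 4 and 4 R 3, but not 1 R 3.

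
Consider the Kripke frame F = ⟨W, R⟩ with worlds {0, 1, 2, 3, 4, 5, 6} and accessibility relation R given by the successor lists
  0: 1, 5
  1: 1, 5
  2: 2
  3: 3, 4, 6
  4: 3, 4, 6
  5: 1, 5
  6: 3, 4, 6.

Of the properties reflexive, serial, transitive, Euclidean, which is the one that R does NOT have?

Reflexive: no — 0 is not related to itself.
Serial: yes — every world has a successor (e.g. 0 R 1).
Transitive: yes — every two-step R-path is closed by a direct edge.
Euclidean: yes — any two successors of a common world are R-related.
Only reflexive fails.

reflexive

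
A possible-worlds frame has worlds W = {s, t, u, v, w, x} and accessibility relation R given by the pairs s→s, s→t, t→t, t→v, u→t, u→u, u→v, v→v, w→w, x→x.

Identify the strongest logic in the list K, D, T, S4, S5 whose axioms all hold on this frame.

Serial (axiom D): yes — every world has a successor (e.g. s R s).
Reflexive (axiom T): yes — every world is R-related to itself.
Transitive (axiom 4): no — s R t and t R v, but not s R v.
Euclidean (axiom 5): no — u R v and u R t, but not v R t.
So F validates K, D, T; S4 would additionally require R to be transitive. The strongest is T.

T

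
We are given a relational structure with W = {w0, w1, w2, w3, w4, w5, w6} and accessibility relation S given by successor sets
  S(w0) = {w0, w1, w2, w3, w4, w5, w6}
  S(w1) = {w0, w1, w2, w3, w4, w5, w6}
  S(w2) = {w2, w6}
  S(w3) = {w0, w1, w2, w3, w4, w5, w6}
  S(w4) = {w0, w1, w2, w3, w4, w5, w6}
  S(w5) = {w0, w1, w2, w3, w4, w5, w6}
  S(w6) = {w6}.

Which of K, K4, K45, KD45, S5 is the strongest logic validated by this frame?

K4

Transitive (axiom 4): yes — every two-step S-path is closed by a direct edge.
Euclidean (axiom 5): no — w0 S w2 and w0 S w1, but not w2 S w1.
Serial (axiom D): yes — every world has a successor (e.g. w0 S w0).
Reflexive (axiom T): yes — every world is S-related to itself.
So F validates K, K4; K45 would additionally require S to be Euclidean. The strongest is K4.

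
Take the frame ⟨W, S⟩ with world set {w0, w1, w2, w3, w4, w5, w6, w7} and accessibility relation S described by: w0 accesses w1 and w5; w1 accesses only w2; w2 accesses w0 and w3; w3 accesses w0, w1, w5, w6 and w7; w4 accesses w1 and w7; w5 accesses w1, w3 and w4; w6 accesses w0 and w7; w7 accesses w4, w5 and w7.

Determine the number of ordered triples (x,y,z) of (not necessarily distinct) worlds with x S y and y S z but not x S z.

Enumerating: (w0,w1,w2), (w0,w5,w3), (w0,w5,w4), (w1,w2,w0), (w1,w2,w3), (w2,w0,w1), (w2,w0,w5), (w2,w3,w1), (w2,w3,w5), (w2,w3,w6), (w2,w3,w7), (w3,w1,w2), … and 19 more.
Total: 31.

31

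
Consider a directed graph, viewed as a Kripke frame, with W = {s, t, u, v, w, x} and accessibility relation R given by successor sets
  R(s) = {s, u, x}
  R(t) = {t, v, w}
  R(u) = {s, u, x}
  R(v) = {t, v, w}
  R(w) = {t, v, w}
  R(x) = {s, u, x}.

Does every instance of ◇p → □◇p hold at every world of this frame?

Yes

Axiom 5 corresponds to the accessibility relation being Euclidean.
Euclidean: yes — any two successors of a common world are R-related.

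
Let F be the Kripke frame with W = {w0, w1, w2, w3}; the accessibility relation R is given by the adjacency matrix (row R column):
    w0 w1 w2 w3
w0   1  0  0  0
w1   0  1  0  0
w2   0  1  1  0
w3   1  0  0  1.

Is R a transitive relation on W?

Yes

Transitive: yes — every two-step R-path is closed by a direct edge.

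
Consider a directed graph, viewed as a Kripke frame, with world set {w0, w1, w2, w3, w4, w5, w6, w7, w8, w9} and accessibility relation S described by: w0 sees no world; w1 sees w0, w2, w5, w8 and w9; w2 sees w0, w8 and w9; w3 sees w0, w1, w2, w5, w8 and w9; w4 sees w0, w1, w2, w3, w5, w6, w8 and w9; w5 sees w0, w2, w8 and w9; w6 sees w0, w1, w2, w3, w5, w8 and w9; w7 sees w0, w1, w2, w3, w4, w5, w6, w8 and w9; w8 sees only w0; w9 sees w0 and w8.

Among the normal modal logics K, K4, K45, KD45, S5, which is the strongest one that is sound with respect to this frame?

K4

Transitive (axiom 4): yes — every two-step S-path is closed by a direct edge.
Euclidean (axiom 5): no — w1 S w0 and w1 S w2, but not w0 S w2.
Serial (axiom D): no — w0 has no S-successor.
Reflexive (axiom T): no — w0 is not related to itself.
So F validates K, K4; K45 would additionally require S to be Euclidean. The strongest is K4.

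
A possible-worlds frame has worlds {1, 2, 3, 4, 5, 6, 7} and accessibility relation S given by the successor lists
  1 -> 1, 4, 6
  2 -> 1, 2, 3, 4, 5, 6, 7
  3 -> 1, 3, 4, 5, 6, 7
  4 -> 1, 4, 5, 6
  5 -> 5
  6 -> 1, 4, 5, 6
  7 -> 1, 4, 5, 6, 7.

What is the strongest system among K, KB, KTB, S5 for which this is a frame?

K

Symmetric (axiom B): no — 2 S 1 but not 1 S 2.
Reflexive (axiom T): yes — every world is S-related to itself.
Euclidean (axiom 5): no — 2 S 1 and 2 S 3, but not 1 S 3.
So F validates K; KB would additionally require S to be symmetric. The strongest is K.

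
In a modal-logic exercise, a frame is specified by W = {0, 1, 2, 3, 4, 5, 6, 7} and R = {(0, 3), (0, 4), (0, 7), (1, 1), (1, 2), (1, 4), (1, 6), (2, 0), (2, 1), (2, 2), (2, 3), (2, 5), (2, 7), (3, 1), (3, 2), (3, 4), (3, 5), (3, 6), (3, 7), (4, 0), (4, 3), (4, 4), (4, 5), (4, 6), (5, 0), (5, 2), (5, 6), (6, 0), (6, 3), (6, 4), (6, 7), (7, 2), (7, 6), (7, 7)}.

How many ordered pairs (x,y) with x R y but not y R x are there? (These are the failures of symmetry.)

12

Enumerating: (0,3), (0,7), (1,4), (1,6), (2,0), (3,1), (3,5), (3,7), (4,5), (5,0), (5,6), (6,0).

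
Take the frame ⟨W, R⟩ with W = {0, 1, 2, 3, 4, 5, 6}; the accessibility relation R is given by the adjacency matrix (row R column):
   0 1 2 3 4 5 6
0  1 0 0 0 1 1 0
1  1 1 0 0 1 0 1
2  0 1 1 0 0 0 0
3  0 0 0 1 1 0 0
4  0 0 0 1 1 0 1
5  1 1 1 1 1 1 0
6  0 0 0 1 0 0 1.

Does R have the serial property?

Yes

Serial: yes — every world has a successor (e.g. 0 R 0).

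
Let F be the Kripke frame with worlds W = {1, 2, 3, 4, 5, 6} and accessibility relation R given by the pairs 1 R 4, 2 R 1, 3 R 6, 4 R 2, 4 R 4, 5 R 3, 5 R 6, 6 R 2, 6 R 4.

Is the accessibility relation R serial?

Yes

Serial: yes — every world has a successor (e.g. 1 R 4).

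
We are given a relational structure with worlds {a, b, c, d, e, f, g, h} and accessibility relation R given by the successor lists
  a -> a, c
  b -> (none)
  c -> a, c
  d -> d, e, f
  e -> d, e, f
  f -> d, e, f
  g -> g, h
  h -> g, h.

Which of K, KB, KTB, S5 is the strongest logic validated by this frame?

KB

Symmetric (axiom B): yes — every pair in R has its reverse in R.
Reflexive (axiom T): no — b is not related to itself.
Euclidean (axiom 5): yes — any two successors of a common world are R-related.
So F validates K, KB; KTB would additionally require R to be reflexive. The strongest is KB.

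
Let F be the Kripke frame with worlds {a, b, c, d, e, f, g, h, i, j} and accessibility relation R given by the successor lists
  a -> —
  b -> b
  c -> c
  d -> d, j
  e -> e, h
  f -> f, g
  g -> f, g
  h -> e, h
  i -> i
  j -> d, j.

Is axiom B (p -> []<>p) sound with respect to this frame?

Yes

By correspondence theory, B is valid on a frame iff R is symmetric.
Symmetric: yes — every pair in R has its reverse in R.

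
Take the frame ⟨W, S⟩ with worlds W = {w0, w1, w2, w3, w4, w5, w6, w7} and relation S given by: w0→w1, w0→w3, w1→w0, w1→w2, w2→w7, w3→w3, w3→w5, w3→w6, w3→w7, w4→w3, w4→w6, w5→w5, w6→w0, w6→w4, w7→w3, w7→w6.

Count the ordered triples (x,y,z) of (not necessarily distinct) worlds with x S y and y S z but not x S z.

Enumerating: (w0,w1,w0), (w0,w1,w2), (w0,w3,w5), (w0,w3,w6), (w0,w3,w7), (w1,w0,w1), (w1,w0,w3), (w1,w2,w7), (w2,w7,w3), (w2,w7,w6), (w3,w6,w0), (w3,w6,w4), … and 12 more.
Total: 24.

24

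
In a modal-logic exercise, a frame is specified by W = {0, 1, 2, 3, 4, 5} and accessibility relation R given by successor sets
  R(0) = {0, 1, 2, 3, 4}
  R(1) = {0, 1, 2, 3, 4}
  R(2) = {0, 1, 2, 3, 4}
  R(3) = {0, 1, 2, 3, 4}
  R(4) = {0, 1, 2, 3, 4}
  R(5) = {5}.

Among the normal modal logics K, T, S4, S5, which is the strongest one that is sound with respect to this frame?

S5

Reflexive (axiom T): yes — every world is R-related to itself.
Transitive (axiom 4): yes — every two-step R-path is closed by a direct edge.
Euclidean (axiom 5): yes — any two successors of a common world are R-related.
So F validates K, T, S4, S5. The strongest is S5.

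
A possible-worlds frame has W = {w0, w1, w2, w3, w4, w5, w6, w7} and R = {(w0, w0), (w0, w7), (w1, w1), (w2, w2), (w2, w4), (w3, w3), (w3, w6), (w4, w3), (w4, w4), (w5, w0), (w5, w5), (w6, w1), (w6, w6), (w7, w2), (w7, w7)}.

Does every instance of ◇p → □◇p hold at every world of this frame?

No

Axiom 5 corresponds to the accessibility relation being Euclidean.
Euclidean: no — w0 R w7 and w0 R w0, but not w7 R w0.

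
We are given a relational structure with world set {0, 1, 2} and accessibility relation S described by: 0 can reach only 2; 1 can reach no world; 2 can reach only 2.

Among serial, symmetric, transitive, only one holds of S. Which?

transitive

Serial: no — 1 has no S-successor.
Symmetric: no — 0 S 2 but not 2 S 0.
Transitive: yes — every two-step S-path is closed by a direct edge.
Only transitive holds.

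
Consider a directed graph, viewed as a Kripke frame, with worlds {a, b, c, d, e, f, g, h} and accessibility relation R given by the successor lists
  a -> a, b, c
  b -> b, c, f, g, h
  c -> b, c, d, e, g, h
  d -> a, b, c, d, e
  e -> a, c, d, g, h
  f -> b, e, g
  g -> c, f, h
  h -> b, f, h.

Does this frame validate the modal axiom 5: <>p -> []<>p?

The schema 5 characterises exactly the Euclidean frames.
Euclidean: no — b R c and b R f, but not c R f.

No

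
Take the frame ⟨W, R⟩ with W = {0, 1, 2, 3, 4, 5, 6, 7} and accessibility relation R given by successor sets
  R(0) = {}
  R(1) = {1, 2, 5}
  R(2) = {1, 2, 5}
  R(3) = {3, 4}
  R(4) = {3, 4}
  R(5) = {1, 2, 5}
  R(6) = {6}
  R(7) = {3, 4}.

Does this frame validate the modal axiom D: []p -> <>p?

The schema D characterises exactly the serial frames.
Serial: no — 0 has no R-successor.

No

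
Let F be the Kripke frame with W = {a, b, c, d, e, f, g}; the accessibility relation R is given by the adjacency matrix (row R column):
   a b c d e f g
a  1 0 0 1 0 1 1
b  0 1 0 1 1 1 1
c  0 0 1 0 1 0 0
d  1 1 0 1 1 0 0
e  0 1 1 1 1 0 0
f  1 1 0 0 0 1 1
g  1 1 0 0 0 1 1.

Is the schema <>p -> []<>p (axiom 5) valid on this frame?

No

The schema 5 characterises exactly the Euclidean frames.
Euclidean: no — a R d and a R f, but not d R f.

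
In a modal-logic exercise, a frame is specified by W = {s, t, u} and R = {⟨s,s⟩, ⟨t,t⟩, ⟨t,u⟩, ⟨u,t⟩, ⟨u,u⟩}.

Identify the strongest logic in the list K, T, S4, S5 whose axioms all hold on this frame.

Reflexive (axiom T): yes — every world is R-related to itself.
Transitive (axiom 4): yes — every two-step R-path is closed by a direct edge.
Euclidean (axiom 5): yes — any two successors of a common world are R-related.
So F validates K, T, S4, S5. The strongest is S5.

S5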